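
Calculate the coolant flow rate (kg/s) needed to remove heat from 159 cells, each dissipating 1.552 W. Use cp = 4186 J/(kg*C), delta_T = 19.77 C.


Q_total = 159 * 1.552 = 246.77 W
m_dot = Q_total / (cp * dT) = 246.77 / (4186 * 19.77) = 0.002982 kg/s

0.002982 kg/s


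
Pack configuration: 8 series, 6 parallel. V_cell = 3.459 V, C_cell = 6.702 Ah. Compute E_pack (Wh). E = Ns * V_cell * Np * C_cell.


V_pack = 8 * 3.459 = 27.672 V
C_pack = 6 * 6.702 = 40.212 Ah
E = V_pack * C_pack = 27.672 * 40.212 = 1113 Wh

1113 Wh


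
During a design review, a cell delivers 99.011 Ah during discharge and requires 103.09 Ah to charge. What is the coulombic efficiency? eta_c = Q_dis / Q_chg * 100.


eta_c = Q_dis / Q_chg * 100 = 99.011 / 103.09 * 100 = 96.04%

96.04%


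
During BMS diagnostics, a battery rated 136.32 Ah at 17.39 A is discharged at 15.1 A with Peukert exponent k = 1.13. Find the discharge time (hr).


Step 1: t_rated = C / I_rated = 136.32 / 17.39 = 7.839 hr
Step 2: ratio = 17.39 / 15.1 = 1.1517
Step 3: ratio^k = 1.1517^1.13 = 1.173
Step 4: t = t_rated * ratio^k = 7.839 * 1.173 = 9.195 hr

9.195 hr


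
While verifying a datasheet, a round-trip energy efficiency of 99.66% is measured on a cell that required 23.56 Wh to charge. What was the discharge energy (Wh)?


E_dis = eta/100 * E_chg = 99.66/100 * 23.56 = 23.48 Wh

23.48 Wh


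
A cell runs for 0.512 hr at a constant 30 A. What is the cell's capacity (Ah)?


C = I * t = 30 * 0.512 = 15.36 Ah

15.36 Ah


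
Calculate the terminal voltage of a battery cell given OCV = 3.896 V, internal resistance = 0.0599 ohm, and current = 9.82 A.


V = OCV - I*R = 3.896 - 9.82 * 0.0599 = 3.308 V

3.308 V


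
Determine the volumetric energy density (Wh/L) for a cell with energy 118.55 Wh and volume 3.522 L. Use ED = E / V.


Volumetric ED = 118.55 Wh / 3.522 L = 33.66 Wh/L

33.66 Wh/L


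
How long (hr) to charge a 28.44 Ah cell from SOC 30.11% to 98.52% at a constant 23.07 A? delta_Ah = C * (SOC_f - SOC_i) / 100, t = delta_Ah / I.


Step 1: dSOC = 98.52% - 30.11% = 68.41%
Step 2: delta_Ah = 28.44 * 68.41 / 100 = 19.456 Ah
Step 3: t = 19.456 / 23.07 = 0.8433 hr

0.8433 hr


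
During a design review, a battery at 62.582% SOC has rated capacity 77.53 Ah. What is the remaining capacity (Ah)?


remaining = SOC / 100 * total = 62.582 / 100 * 77.53 = 48.52 Ah

48.52 Ah


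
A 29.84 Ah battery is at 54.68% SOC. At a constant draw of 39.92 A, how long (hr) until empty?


Step 1: remaining = SOC/100 * C_total = 54.68/100 * 29.84 = 16.317 Ah
Step 2: t = remaining / I = 16.317 / 39.92 = 0.4087 hr

0.4087 hr


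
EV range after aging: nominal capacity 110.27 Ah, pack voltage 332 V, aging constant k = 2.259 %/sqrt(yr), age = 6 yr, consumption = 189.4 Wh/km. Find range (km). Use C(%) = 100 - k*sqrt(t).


Step 1: capacity retention = 100 - 2.259 * sqrt(6) = 100 - 2.259 * 2.4495 = 94.467%
Step 2: C_now = 110.27 * 94.467/100 = 104.17 Ah
Step 3: E_pack = V * C_now = 332 * 104.17 = 34584 Wh
Step 4: range = E_pack / consumption = 34584 / 189.4 = 182.6 km

182.6 km


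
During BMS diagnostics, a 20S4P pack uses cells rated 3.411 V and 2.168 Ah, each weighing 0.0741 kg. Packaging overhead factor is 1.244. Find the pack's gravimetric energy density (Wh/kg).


Step 1: V_pack = 20 * 3.411 = 68.22 V
Step 2: C_pack = 4 * 2.168 = 8.672 Ah
Step 3: E_pack = V_pack * C_pack = 68.22 * 8.672 = 591.6 Wh
Step 4: m_pack = 20 * 4 * 0.0741 * 1.244 = 7.3744 kg
Step 5: ED = E_pack / m_pack = 591.6 / 7.3744 = 80.22 Wh/kg

80.22 Wh/kg


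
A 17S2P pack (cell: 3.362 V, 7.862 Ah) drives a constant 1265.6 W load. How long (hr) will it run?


Step 1: E_pack = Ns * V_cell * Np * C_cell = 17 * 3.362 * 2 * 7.862 = 898.69 Wh
Step 2: t = E_pack / P = 898.69 / 1265.6 = 0.7101 hr

0.7101 hr


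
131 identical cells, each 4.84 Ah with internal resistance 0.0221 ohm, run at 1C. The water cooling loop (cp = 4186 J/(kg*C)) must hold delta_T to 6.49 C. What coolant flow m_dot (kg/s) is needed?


Step 1: I = 1 * 4.84 = 4.84 A
Step 2: Q_cell = I^2 * R = 4.84^2 * 0.0221 = 0.51771 W
Step 3: Q_total = 131 * 0.51771 = 67.82 W
Step 4: m_dot = Q_total / (cp * dT) = 67.82 / (4186 * 6.49) = 0.002496 kg/s

0.002496 kg/s


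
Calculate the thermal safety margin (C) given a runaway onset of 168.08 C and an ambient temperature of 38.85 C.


Safety margin = 168.08 C - 38.85 C = 129.23 C

129.23 C


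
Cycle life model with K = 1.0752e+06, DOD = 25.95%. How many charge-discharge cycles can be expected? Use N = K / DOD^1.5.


Step 1: DOD^1.5 = 25.95^1.5 = 132.19
Step 2: N = 1.0752e+06 / 132.19 = 8134 cycles

8134 cycles


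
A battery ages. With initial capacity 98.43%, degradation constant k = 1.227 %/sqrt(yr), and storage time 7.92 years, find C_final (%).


Step 1: sqrt(7.92 yr) = 2.8142
Step 2: drop = 1.227 * 2.8142 = 3.453
Step 3: C_final = 98.43 - 3.453 = 94.98%

94.98%


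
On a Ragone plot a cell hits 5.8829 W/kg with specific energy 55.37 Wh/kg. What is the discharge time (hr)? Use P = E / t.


t = E / P = 55.37 / 5.8829 = 9.412 hr

9.412 hr


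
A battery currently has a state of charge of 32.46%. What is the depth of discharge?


Complement of SOC: DOD = 100% - 32.46% = 67.54%

67.54%


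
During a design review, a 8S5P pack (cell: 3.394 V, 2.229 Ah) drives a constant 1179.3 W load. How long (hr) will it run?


Step 1: E_pack = Ns * V_cell * Np * C_cell = 8 * 3.394 * 5 * 2.229 = 302.61 Wh
Step 2: t = E_pack / P = 302.61 / 1179.3 = 0.2566 hr

0.2566 hr


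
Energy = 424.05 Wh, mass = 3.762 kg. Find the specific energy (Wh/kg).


ED = E / m = 424.05 / 3.762 = 112.7 Wh/kg

112.7 Wh/kg


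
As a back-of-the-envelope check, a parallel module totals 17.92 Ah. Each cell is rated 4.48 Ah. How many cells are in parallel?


n = C_total / C_cell = 17.92 / 4.48 = 4

4


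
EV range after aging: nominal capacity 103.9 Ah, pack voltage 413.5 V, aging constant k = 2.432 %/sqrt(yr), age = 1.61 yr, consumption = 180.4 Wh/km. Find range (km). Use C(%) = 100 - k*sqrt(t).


Step 1: capacity retention = 100 - 2.432 * sqrt(1.61) = 100 - 2.432 * 1.2689 = 96.914%
Step 2: C_now = 103.9 * 96.914/100 = 100.69 Ah
Step 3: E_pack = V * C_now = 413.5 * 100.69 = 41635 Wh
Step 4: range = E_pack / consumption = 41635 / 180.4 = 230.8 km

230.8 km


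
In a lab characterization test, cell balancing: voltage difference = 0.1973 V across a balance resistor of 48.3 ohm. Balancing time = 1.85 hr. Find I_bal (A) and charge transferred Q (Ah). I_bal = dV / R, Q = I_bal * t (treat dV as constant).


First, Ohm's law: I_bal = 0.1973 V / 48.3 ohm = 0.0040849 A
Then Q = I * t = 0.0040849 A * 1.85 hr = 0.007557 Ah

I=0.0040849 A, Q=0.007557 Ah


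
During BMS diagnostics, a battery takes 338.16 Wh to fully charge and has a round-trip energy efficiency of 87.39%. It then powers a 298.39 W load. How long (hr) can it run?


Step 1: E_discharge = eta/100 * E_charge = 87.39/100 * 338.16 = 295.52 Wh
Step 2: t = E_discharge / P = 295.52 / 298.39 = 0.9904 hr

0.9904 hr


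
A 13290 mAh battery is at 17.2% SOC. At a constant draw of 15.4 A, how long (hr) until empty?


Convert: C_total = 13290 mAh = 13.29 Ah
Step 1: remaining = SOC/100 * C_total = 17.2/100 * 13.29 = 2.2859 Ah
Step 2: t = remaining / I = 2.2859 / 15.4 = 0.1484 hr

0.1484 hr


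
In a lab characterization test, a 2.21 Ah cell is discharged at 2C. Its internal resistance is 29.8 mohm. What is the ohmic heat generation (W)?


Convert: R = 29.8 mohm = 0.0298 ohm
Step 1: I = C_rate * capacity = 2 * 2.21 = 4.42 A
Step 2: Q = I^2 * R = 4.42^2 * 0.0298 = 19.536 * 0.0298 = 0.5822 W

0.5822 W


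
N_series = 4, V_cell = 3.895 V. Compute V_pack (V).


With 4 cells in series at 3.895 V each, V_pack = 15.58 V

15.58 V


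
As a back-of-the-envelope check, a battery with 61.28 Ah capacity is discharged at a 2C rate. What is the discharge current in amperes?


At 2C: I = 2 * 61.28 Ah = 122.56 A

122.56 A


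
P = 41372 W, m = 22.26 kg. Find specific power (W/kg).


SP = P / m = 41372 / 22.26 = 1859 W/kg

1859 W/kg


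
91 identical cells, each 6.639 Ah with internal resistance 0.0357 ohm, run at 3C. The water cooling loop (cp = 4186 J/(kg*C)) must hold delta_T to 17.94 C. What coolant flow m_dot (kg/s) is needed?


Step 1: I = 3 * 6.639 = 19.917 A
Step 2: Q_cell = I^2 * R = 19.917^2 * 0.0357 = 14.162 W
Step 3: Q_total = 91 * 14.162 = 1288.7 W
Step 4: m_dot = Q_total / (cp * dT) = 1288.7 / (4186 * 17.94) = 0.01716 kg/s

0.01716 kg/s


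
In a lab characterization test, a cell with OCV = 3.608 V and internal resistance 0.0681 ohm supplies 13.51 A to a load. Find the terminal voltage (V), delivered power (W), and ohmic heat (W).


Step 1: V_terminal = OCV - I*R = 3.608 - 13.51 * 0.0681 = 2.688 V
Step 2: P_out = V_terminal * I = 2.688 * 13.51 = 36.31 W
Step 3: Q = I^2 * R = 13.51^2 * 0.0681 = 12.43 W

V=2.688 V, P=36.31 W, Q=12.43 W


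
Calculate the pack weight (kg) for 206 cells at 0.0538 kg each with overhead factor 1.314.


m_pack = n * m_cell * overhead = 206 * 0.0538 * 1.314 = 14.56 kg

14.56 kg


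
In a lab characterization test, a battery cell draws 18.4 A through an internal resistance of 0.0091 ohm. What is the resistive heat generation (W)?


Q = I^2 * R = 18.4^2 * 0.0091 = 3.081 W

3.081 W


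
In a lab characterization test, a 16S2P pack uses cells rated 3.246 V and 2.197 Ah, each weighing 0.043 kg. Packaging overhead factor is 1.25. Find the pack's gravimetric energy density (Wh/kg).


Step 1: V_pack = 16 * 3.246 = 51.936 V
Step 2: C_pack = 2 * 2.197 = 4.394 Ah
Step 3: E_pack = V_pack * C_pack = 51.936 * 4.394 = 228.21 Wh
Step 4: m_pack = 16 * 2 * 0.043 * 1.25 = 1.72 kg
Step 5: ED = E_pack / m_pack = 228.21 / 1.72 = 132.7 Wh/kg

132.7 Wh/kg


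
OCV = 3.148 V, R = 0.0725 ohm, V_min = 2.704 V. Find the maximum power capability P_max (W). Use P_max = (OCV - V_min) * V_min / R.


P_max = (OCV - V_min) * V_min / R = (3.148 - 2.704) * 2.704 / 0.0725 = 0.444 * 2.704 / 0.0725 = 16.56 W

16.56 W


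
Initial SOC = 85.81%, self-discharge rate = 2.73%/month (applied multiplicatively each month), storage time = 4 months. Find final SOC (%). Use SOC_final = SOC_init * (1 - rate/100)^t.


Monthly retention factor = 1 - 2.73/100 = 0.9727
Over 4 months: factor^4 = 0.89519
SOC_final = 85.81 * 0.89519 = 76.82%

76.82%


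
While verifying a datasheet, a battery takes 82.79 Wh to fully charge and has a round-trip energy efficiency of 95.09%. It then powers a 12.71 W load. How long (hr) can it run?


Step 1: E_discharge = eta/100 * E_charge = 95.09/100 * 82.79 = 78.725 Wh
Step 2: t = E_discharge / P = 78.725 / 12.71 = 6.194 hr

6.194 hr


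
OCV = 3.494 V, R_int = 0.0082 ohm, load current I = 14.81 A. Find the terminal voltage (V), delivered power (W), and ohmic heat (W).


Step 1: V_terminal = OCV - I*R = 3.494 - 14.81 * 0.0082 = 3.3726 V
Step 2: P_out = V_terminal * I = 3.3726 * 14.81 = 49.95 W
Step 3: Q = I^2 * R = 14.81^2 * 0.0082 = 1.799 W

V=3.3726 V, P=49.95 W, Q=1.799 W


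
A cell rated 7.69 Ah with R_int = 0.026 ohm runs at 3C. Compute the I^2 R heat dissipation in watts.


Step 1: I = C_rate * capacity = 3 * 7.69 = 23.07 A
Step 2: Q = I^2 * R = 23.07^2 * 0.026 = 532.22 * 0.026 = 13.84 W

13.84 W


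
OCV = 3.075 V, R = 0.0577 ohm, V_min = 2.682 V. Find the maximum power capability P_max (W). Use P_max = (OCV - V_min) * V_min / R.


dV = OCV - V_min = 0.393 V (so I_max = dV / R)
P_max = dV * V_min / R = 0.393 * 2.682 / 0.0577 = 18.27 W

18.27 W


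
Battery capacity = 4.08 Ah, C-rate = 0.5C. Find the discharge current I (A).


I = C_rate * capacity = 0.5 * 4.08 = 2.04 A

2.04 A


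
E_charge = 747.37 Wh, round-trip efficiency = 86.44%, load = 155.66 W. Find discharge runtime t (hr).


Step 1: E_discharge = eta/100 * E_charge = 86.44/100 * 747.37 = 646.03 Wh
Step 2: t = E_discharge / P = 646.03 / 155.66 = 4.150 hr

4.150 hr


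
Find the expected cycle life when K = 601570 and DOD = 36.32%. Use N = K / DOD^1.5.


DOD^1.5 = 218.89
N = K / DOD^1.5 = 601570 / 218.89 = 2748

2748 cycles


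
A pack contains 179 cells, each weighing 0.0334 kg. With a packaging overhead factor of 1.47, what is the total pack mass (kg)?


m_pack = n * m_cell * overhead = 179 * 0.0334 * 1.47 = 8.789 kg

8.789 kg


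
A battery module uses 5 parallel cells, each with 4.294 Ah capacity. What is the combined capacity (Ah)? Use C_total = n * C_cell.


C_total = 5 * 4.294 = 21.47 Ah

21.47 Ah


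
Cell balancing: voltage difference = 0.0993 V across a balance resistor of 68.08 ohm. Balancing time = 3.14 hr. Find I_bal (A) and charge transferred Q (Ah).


I_bal = dV / R = 0.0993 / 68.08 = 0.0014586 A
Q = I_bal * t = 0.0014586 * 3.14 = 0.004580 Ah

I=0.0014586 A, Q=0.004580 Ah


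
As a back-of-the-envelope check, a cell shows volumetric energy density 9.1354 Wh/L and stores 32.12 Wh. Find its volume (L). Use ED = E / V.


V = E / ED = 32.12 / 9.1354 = 3.516 L

3.516 L


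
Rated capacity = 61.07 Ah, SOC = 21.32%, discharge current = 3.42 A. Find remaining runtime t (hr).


Step 1: remaining = SOC/100 * C_total = 21.32/100 * 61.07 = 13.02 Ah
Step 2: t = remaining / I = 13.02 / 3.42 = 3.807 hr

3.807 hr


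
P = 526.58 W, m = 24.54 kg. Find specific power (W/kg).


SP = P / m = 526.58 / 24.54 = 21.46 W/kg

21.46 W/kg


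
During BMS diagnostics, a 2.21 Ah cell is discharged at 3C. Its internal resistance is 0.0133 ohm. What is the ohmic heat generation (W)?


Step 1: I = C_rate * capacity = 3 * 2.21 = 6.63 A
Step 2: Q = I^2 * R = 6.63^2 * 0.0133 = 43.957 * 0.0133 = 0.5846 W

0.5846 W


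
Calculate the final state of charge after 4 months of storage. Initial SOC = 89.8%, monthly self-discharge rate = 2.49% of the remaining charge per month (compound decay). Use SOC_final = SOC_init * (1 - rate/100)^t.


Monthly retention factor = 1 - 2.49/100 = 0.9751
Over 4 months: factor^4 = 0.90406
SOC_final = 89.8 * 0.90406 = 81.18%

81.18%


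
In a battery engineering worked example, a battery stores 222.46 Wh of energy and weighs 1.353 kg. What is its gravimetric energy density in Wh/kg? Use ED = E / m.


ED = E / m = 222.46 / 1.353 = 164.4 Wh/kg

164.4 Wh/kg


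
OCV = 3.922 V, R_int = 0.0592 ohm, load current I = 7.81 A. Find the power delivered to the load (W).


Step 1: V_terminal = OCV - I*R = 3.922 - 7.81 * 0.0592 = 3.4596 V
Step 2: P_out = V_terminal * I = 3.4596 * 7.81 = 27.02 W

27.02 W


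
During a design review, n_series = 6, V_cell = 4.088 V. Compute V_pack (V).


With 6 cells in series at 4.088 V each, V_pack = 24.528 V

24.528 V


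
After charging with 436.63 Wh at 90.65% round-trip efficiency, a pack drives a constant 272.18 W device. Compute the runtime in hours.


Step 1: E_discharge = eta/100 * E_charge = 90.65/100 * 436.63 = 395.81 Wh
Step 2: t = E_discharge / P = 395.81 / 272.18 = 1.454 hr

1.454 hr


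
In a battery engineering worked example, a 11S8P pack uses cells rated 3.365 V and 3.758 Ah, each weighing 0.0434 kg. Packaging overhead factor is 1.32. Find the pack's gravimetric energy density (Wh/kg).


Step 1: V_pack = 11 * 3.365 = 37.015 V
Step 2: C_pack = 8 * 3.758 = 30.064 Ah
Step 3: E_pack = V_pack * C_pack = 37.015 * 30.064 = 1112.8 Wh
Step 4: m_pack = 11 * 8 * 0.0434 * 1.32 = 5.0413 kg
Step 5: ED = E_pack / m_pack = 1112.8 / 5.0413 = 220.7 Wh/kg

220.7 Wh/kg


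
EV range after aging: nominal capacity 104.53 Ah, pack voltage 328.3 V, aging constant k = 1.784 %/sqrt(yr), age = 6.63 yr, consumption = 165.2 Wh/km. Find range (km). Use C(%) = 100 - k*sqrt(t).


Step 1: capacity retention = 100 - 1.784 * sqrt(6.63) = 100 - 1.784 * 2.5749 = 95.406%
Step 2: C_now = 104.53 * 95.406/100 = 99.728 Ah
Step 3: E_pack = V * C_now = 328.3 * 99.728 = 32741 Wh
Step 4: range = E_pack / consumption = 32741 / 165.2 = 198.2 km

198.2 km


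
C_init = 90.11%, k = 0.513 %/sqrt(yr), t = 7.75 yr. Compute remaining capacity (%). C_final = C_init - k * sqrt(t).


Step 1: sqrt(7.75 yr) = 2.7839
Step 2: drop = 0.513 * 2.7839 = 1.4281
Step 3: C_final = 90.11 - 1.4281 = 88.68%

88.68%


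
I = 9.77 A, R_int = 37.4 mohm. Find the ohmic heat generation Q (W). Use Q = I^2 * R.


Convert: R = 37.4 mohm = 0.0374 ohm
Q = I^2 * R = 9.77^2 * 0.0374 = 3.570 W

3.570 W


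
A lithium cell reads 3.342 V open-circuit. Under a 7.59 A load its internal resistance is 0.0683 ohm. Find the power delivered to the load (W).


Step 1: V_terminal = OCV - I*R = 3.342 - 7.59 * 0.0683 = 2.8236 V
Step 2: P_out = V_terminal * I = 2.8236 * 7.59 = 21.43 W

21.43 W


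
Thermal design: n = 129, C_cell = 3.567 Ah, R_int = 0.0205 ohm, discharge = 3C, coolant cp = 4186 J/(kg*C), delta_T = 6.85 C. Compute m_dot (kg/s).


Step 1: I = 3 * 3.567 = 10.701 A
Step 2: Q_cell = I^2 * R = 10.701^2 * 0.0205 = 2.3475 W
Step 3: Q_total = 129 * 2.3475 = 302.83 W
Step 4: m_dot = Q_total / (cp * dT) = 302.83 / (4186 * 6.85) = 0.01056 kg/s

0.01056 kg/s


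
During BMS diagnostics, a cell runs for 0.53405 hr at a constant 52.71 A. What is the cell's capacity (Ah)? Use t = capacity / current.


C = I * t = 52.71 * 0.53405 = 28.15 Ah

28.15 Ah


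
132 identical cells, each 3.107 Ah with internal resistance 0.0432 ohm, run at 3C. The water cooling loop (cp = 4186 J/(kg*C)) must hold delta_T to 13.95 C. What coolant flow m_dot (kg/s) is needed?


Step 1: I = 3 * 3.107 = 9.321 A
Step 2: Q_cell = I^2 * R = 9.321^2 * 0.0432 = 3.7533 W
Step 3: Q_total = 132 * 3.7533 = 495.44 W
Step 4: m_dot = Q_total / (cp * dT) = 495.44 / (4186 * 13.95) = 0.008484 kg/s

0.008484 kg/s


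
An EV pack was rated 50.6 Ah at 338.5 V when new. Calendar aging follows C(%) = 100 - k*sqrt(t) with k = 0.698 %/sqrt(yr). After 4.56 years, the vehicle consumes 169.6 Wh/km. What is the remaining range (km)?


Step 1: capacity retention = 100 - 0.698 * sqrt(4.56) = 100 - 0.698 * 2.1354 = 98.509%
Step 2: C_now = 50.6 * 98.509/100 = 49.846 Ah
Step 3: E_pack = V * C_now = 338.5 * 49.846 = 16873 Wh
Step 4: range = E_pack / consumption = 16873 / 169.6 = 99.49 km

99.49 km


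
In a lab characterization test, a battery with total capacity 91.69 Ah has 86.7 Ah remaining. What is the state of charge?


SOC = (remaining / total) * 100 = (86.7 / 91.69) * 100 = 94.56%

94.56%


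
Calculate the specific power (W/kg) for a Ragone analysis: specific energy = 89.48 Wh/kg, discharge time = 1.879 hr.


Specific power = 89.48 Wh/kg / 1.879 hr = 47.62 W/kg

47.62 W/kg


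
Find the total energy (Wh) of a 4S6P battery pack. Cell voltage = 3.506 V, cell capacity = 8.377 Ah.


E = Ns * Vcell * Np * Ccell = 4 * 3.506 * 6 * 8.377 = 704.9 Wh

704.9 Wh


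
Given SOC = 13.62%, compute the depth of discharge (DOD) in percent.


DOD = 100 - SOC = 100 - 13.62 = 86.38%

86.38%


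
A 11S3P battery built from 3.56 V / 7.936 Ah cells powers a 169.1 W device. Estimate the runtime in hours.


Step 1: E_pack = Ns * V_cell * Np * C_cell = 11 * 3.56 * 3 * 7.936 = 932.32 Wh
Step 2: t = E_pack / P = 932.32 / 169.1 = 5.513 hr

5.513 hr


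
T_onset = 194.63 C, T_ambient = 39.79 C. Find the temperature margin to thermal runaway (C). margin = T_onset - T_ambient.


Safety margin = 194.63 C - 39.79 C = 154.84 C

154.84 C


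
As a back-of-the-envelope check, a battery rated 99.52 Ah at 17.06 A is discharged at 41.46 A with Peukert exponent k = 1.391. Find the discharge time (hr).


t_rated = C / I_rated = 99.52 / 17.06 = 5.8335 hr
(I_rated/I)^k = (0.41148)^1.391 = 0.29078
t = t_rated * (I_rated/I)^k = 5.8335 * 0.29078 = 1.696 hr

1.696 hr


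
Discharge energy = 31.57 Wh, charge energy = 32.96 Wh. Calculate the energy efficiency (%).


Round-trip efficiency = 31.57/32.96 * 100% = 95.78%

95.78%


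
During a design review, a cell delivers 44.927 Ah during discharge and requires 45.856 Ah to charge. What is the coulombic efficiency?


Coulombic efficiency = 44.927/45.856 * 100% = 97.97%

97.97%


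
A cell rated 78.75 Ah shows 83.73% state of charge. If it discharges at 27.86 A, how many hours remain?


Step 1: remaining = SOC/100 * C_total = 83.73/100 * 78.75 = 65.937 Ah
Step 2: t = remaining / I = 65.937 / 27.86 = 2.367 hr

2.367 hr


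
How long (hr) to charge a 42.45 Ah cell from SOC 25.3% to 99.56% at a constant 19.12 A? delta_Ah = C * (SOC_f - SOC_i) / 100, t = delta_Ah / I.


Step 1: dSOC = 99.56% - 25.3% = 74.26%
Step 2: delta_Ah = 42.45 * 74.26 / 100 = 31.523 Ah
Step 3: t = 31.523 / 19.12 = 1.649 hr

1.649 hr


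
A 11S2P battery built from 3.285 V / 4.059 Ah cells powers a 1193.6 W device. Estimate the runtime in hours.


Step 1: E_pack = Ns * V_cell * Np * C_cell = 11 * 3.285 * 2 * 4.059 = 293.34 Wh
Step 2: t = E_pack / P = 293.34 / 1193.6 = 0.2458 hr

0.2458 hr


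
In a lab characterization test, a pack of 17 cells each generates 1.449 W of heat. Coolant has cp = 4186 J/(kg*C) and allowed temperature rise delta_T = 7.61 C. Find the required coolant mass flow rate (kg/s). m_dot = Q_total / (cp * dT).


Step 1: Total heat Q = 17 * 1.449 W = 24.633 W
Step 2: denom = cp * dT = 4186 * 7.61 = 31855
Step 3: m_dot = 24.633 / 31855 = 7.733e-04 kg/s

7.733e-04 kg/s


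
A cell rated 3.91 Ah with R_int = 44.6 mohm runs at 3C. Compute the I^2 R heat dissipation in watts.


Convert: R = 44.6 mohm = 0.0446 ohm
Step 1: I = C_rate * capacity = 3 * 3.91 = 11.73 A
Step 2: Q = I^2 * R = 11.73^2 * 0.0446 = 137.59 * 0.0446 = 6.137 W

6.137 W


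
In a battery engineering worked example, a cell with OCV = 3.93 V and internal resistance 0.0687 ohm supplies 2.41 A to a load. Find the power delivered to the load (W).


Step 1: V_terminal = OCV - I*R = 3.93 - 2.41 * 0.0687 = 3.7644 V
Step 2: P_out = V_terminal * I = 3.7644 * 2.41 = 9.072 W

9.072 W


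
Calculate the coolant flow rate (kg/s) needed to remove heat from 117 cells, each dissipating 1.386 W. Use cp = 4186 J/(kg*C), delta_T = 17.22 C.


Q_total = 117 * 1.386 = 162.16 W
m_dot = Q_total / (cp * dT) = 162.16 / (4186 * 17.22) = 0.002250 kg/s

0.002250 kg/s


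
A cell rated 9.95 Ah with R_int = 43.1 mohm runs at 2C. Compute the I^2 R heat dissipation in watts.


Convert: R = 43.1 mohm = 0.0431 ohm
Step 1: I = C_rate * capacity = 2 * 9.95 = 19.9 A
Step 2: Q = I^2 * R = 19.9^2 * 0.0431 = 396.01 * 0.0431 = 17.07 W

17.07 W


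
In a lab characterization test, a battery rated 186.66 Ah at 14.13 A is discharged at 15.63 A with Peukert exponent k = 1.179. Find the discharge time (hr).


Step 1: t_rated = C / I_rated = 186.66 / 14.13 = 13.21 hr
Step 2: ratio = 14.13 / 15.63 = 0.90403
Step 3: ratio^k = 0.90403^1.179 = 0.88785
Step 4: t = t_rated * ratio^k = 13.21 * 0.88785 = 11.73 hr

11.73 hr


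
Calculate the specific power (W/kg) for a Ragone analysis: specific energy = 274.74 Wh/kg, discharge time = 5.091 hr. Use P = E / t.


P_specific = E / t = 274.74 / 5.091 = 53.97 W/kg

53.97 W/kg


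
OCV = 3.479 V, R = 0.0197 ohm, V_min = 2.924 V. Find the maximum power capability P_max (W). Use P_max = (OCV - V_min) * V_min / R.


dV = OCV - V_min = 0.555 V (so I_max = dV / R)
P_max = dV * V_min / R = 0.555 * 2.924 / 0.0197 = 82.38 W

82.38 W


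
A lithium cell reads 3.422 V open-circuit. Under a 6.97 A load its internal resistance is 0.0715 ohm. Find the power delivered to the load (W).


Step 1: V_terminal = OCV - I*R = 3.422 - 6.97 * 0.0715 = 2.9236 V
Step 2: P_out = V_terminal * I = 2.9236 * 6.97 = 20.38 W

20.38 W


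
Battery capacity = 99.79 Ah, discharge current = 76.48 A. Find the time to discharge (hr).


Runtime = 99.79 Ah / 76.48 A = 1.305 hr

1.305 hr


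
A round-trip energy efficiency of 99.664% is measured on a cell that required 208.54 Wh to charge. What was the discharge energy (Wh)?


E_dis = eta/100 * E_chg = 99.664/100 * 208.54 = 207.8 Wh

207.8 Wh


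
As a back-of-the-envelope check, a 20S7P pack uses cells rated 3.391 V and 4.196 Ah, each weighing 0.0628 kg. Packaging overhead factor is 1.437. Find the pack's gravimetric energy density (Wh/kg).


Step 1: V_pack = 20 * 3.391 = 67.82 V
Step 2: C_pack = 7 * 4.196 = 29.372 Ah
Step 3: E_pack = V_pack * C_pack = 67.82 * 29.372 = 1992 Wh
Step 4: m_pack = 20 * 7 * 0.0628 * 1.437 = 12.634 kg
Step 5: ED = E_pack / m_pack = 1992 / 12.634 = 157.7 Wh/kg

157.7 Wh/kg


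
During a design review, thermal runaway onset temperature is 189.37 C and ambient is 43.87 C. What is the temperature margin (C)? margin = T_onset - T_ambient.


margin = T_onset - T_ambient = 189.37 - 43.87 = 145.5 C

145.5 C


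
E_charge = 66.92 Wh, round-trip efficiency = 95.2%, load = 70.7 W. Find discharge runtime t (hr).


Step 1: E_discharge = eta/100 * E_charge = 95.2/100 * 66.92 = 63.708 Wh
Step 2: t = E_discharge / P = 63.708 / 70.7 = 0.9011 hr

0.9011 hr


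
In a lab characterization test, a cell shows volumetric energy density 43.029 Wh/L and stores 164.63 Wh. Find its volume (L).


V = E / ED = 164.63 / 43.029 = 3.826 L

3.826 L


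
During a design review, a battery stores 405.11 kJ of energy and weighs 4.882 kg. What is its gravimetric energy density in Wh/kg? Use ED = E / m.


Convert: E = 405.11 kJ = 112.53 Wh
ED = E / m = 112.53 / 4.882 = 23.05 Wh/kg

23.05 Wh/kg


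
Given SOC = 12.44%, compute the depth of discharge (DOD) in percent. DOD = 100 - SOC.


Complement of SOC: DOD = 100% - 12.44% = 87.56%

87.56%


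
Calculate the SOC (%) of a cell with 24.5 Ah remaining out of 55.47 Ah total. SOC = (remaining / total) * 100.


SOC% = 24.5 / 55.47 * 100 = 44.17%

44.17%


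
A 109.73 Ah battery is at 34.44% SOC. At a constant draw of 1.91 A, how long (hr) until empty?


Step 1: remaining = SOC/100 * C_total = 34.44/100 * 109.73 = 37.791 Ah
Step 2: t = remaining / I = 37.791 / 1.91 = 19.79 hr

19.79 hr


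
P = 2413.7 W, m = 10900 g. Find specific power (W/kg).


Convert: m = 10900 g = 10.9 kg
SP = P / m = 2413.7 / 10.9 = 221.4 W/kg

221.4 W/kg


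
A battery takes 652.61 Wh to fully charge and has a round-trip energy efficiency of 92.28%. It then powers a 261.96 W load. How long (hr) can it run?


Step 1: E_discharge = eta/100 * E_charge = 92.28/100 * 652.61 = 602.23 Wh
Step 2: t = E_discharge / P = 602.23 / 261.96 = 2.299 hr

2.299 hr


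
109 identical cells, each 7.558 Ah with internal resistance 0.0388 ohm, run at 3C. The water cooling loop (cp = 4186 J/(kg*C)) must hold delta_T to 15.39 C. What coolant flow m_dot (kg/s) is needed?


Step 1: I = 3 * 7.558 = 22.674 A
Step 2: Q_cell = I^2 * R = 22.674^2 * 0.0388 = 19.947 W
Step 3: Q_total = 109 * 19.947 = 2174.2 W
Step 4: m_dot = Q_total / (cp * dT) = 2174.2 / (4186 * 15.39) = 0.03375 kg/s

0.03375 kg/s


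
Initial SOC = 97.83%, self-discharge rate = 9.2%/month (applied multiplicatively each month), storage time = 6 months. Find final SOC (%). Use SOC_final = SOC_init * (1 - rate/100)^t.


Monthly retention factor = 1 - 9.2/100 = 0.908
Over 6 months: factor^6 = 0.56042
SOC_final = 97.83 * 0.56042 = 54.83%

54.83%


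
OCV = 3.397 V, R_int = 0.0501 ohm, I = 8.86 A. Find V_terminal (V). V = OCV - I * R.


IR drop = 8.86 * 0.0501 = 0.44389 V
V = 3.397 - 0.44389 = 2.953 V

2.953 V


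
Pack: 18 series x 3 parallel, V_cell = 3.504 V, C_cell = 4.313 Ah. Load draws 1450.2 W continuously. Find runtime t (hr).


Step 1: E_pack = Ns * V_cell * Np * C_cell = 18 * 3.504 * 3 * 4.313 = 816.09 Wh
Step 2: t = E_pack / P = 816.09 / 1450.2 = 0.5627 hr

0.5627 hr


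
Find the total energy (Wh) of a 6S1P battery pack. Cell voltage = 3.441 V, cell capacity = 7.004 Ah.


E = Ns * Vcell * Np * Ccell = 6 * 3.441 * 1 * 7.004 = 144.6 Wh

144.6 Wh


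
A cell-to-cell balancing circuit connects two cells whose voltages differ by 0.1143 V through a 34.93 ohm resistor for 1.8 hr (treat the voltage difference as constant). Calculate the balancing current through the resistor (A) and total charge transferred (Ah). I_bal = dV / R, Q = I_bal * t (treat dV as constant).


First, Ohm's law: I_bal = 0.1143 V / 34.93 ohm = 0.0032723 A
Then Q = I * t = 0.0032723 A * 1.8 hr = 0.005890 Ah

I=0.0032723 A, Q=0.005890 Ah


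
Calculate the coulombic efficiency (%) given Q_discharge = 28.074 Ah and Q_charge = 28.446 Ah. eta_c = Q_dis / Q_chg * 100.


Coulombic efficiency = 28.074/28.446 * 100% = 98.69%

98.69%


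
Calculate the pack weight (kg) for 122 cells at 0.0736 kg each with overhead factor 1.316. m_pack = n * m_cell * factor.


m_pack = n * m_cell * overhead = 122 * 0.0736 * 1.316 = 11.82 kg

11.82 kg


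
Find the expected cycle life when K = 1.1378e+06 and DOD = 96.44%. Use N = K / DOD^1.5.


DOD^1.5 = 947.08
N = K / DOD^1.5 = 1.1378e+06 / 947.08 = 1201

1201 cycles


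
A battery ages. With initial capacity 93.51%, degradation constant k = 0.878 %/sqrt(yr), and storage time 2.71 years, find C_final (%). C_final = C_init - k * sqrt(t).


sqrt(t) = sqrt(2.71) = 1.6462
C_final = 93.51 - 0.878 * 1.6462 = 92.06%

92.06%


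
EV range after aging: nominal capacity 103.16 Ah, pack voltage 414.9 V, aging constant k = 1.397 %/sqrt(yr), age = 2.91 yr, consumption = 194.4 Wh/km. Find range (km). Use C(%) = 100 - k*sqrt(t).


Step 1: capacity retention = 100 - 1.397 * sqrt(2.91) = 100 - 1.397 * 1.7059 = 97.617%
Step 2: C_now = 103.16 * 97.617/100 = 100.7 Ah
Step 3: E_pack = V * C_now = 414.9 * 100.7 = 41780 Wh
Step 4: range = E_pack / consumption = 41780 / 194.4 = 214.9 km

214.9 km


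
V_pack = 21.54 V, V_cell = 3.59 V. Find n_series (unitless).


n = V_pack / V_cell = 21.54 / 3.59 = 6

6


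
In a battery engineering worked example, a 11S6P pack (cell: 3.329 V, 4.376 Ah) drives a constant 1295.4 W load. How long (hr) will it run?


Step 1: E_pack = Ns * V_cell * Np * C_cell = 11 * 3.329 * 6 * 4.376 = 961.47 Wh
Step 2: t = E_pack / P = 961.47 / 1295.4 = 0.7422 hr

0.7422 hr


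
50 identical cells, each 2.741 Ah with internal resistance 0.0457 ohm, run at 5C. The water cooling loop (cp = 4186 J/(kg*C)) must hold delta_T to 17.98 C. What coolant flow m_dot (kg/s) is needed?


Step 1: I = 5 * 2.741 = 13.705 A
Step 2: Q_cell = I^2 * R = 13.705^2 * 0.0457 = 8.5837 W
Step 3: Q_total = 50 * 8.5837 = 429.19 W
Step 4: m_dot = Q_total / (cp * dT) = 429.19 / (4186 * 17.98) = 0.005702 kg/s

0.005702 kg/s


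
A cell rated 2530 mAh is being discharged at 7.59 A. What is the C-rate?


Convert: capacity = 2530 mAh = 2.53 Ah
C_rate = I / capacity = 7.59 / 2.53 = 3C

3C


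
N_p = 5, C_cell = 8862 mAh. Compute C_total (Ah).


Convert: C_cell = 8862 mAh = 8.862 Ah
C_total = 5 * 8.862 = 44.31 Ah

44.31 Ah


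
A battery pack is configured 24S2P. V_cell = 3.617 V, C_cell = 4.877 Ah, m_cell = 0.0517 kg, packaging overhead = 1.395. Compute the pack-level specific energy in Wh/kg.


Step 1: V_pack = 24 * 3.617 = 86.808 V
Step 2: C_pack = 2 * 4.877 = 9.754 Ah
Step 3: E_pack = V_pack * C_pack = 86.808 * 9.754 = 846.73 Wh
Step 4: m_pack = 24 * 2 * 0.0517 * 1.395 = 3.4618 kg
Step 5: ED = E_pack / m_pack = 846.73 / 3.4618 = 244.6 Wh/kg

244.6 Wh/kg


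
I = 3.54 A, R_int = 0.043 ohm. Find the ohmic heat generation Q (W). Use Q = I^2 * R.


Q = I^2 * R = 3.54^2 * 0.043 = 0.5389 W

0.5389 W


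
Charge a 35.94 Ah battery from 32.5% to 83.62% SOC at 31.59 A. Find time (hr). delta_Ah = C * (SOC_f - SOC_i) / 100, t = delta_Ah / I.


Step 1: dSOC = 83.62% - 32.5% = 51.12%
Step 2: delta_Ah = 35.94 * 51.12 / 100 = 18.373 Ah
Step 3: t = 18.373 / 31.59 = 0.5816 hr

0.5816 hr


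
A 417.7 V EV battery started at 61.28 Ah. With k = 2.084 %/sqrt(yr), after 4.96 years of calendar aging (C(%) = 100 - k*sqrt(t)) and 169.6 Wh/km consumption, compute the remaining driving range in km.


Step 1: capacity retention = 100 - 2.084 * sqrt(4.96) = 100 - 2.084 * 2.2271 = 95.359%
Step 2: C_now = 61.28 * 95.359/100 = 58.436 Ah
Step 3: E_pack = V * C_now = 417.7 * 58.436 = 24409 Wh
Step 4: range = E_pack / consumption = 24409 / 169.6 = 143.9 km

143.9 km


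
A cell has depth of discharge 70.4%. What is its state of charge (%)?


SOC = 100 - DOD = 100 - 70.4 = 29.6%

29.6%


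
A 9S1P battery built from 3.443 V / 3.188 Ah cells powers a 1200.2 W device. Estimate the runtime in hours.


Step 1: E_pack = Ns * V_cell * Np * C_cell = 9 * 3.443 * 1 * 3.188 = 98.787 Wh
Step 2: t = E_pack / P = 98.787 / 1200.2 = 0.08231 hr

0.08231 hr


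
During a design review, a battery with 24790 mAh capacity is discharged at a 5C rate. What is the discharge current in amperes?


Convert: capacity = 24790 mAh = 24.79 Ah
At 5C: I = 5 * 24.79 Ah = 123.95 A

123.95 A


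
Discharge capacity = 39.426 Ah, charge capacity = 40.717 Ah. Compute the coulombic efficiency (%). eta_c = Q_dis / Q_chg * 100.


eta_c = Q_dis / Q_chg * 100 = 39.426 / 40.717 * 100 = 96.83%

96.83%


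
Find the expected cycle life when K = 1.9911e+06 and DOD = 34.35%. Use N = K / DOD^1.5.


Step 1: DOD^1.5 = 34.35^1.5 = 201.32
Step 2: N = 1.9911e+06 / 201.32 = 9890 cycles

9890 cycles


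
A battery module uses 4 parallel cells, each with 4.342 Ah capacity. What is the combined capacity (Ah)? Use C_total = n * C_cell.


C_total = 4 * 4.342 = 17.368 Ah

17.368 Ah


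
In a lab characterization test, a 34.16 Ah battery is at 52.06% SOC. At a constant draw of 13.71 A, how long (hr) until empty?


Step 1: remaining = SOC/100 * C_total = 52.06/100 * 34.16 = 17.784 Ah
Step 2: t = remaining / I = 17.784 / 13.71 = 1.297 hr

1.297 hr


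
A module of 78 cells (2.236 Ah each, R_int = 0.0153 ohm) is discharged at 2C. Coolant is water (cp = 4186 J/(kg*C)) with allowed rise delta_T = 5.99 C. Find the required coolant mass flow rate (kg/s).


Step 1: I = 2 * 2.236 = 4.472 A
Step 2: Q_cell = I^2 * R = 4.472^2 * 0.0153 = 0.30598 W
Step 3: Q_total = 78 * 0.30598 = 23.866 W
Step 4: m_dot = Q_total / (cp * dT) = 23.866 / (4186 * 5.99) = 9.518e-04 kg/s

9.518e-04 kg/s


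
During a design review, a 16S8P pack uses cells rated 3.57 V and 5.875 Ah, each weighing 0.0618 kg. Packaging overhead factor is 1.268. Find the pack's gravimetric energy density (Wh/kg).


Step 1: V_pack = 16 * 3.57 = 57.12 V
Step 2: C_pack = 8 * 5.875 = 47 Ah
Step 3: E_pack = V_pack * C_pack = 57.12 * 47 = 2684.6 Wh
Step 4: m_pack = 16 * 8 * 0.0618 * 1.268 = 10.03 kg
Step 5: ED = E_pack / m_pack = 2684.6 / 10.03 = 267.7 Wh/kg

267.7 Wh/kg


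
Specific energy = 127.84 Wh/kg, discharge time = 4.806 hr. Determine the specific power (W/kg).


Specific power = 127.84 Wh/kg / 4.806 hr = 26.60 W/kg

26.60 W/kg


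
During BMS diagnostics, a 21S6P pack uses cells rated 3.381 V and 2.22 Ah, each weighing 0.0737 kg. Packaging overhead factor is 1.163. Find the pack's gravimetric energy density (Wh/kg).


Step 1: V_pack = 21 * 3.381 = 71.001 V
Step 2: C_pack = 6 * 2.22 = 13.32 Ah
Step 3: E_pack = V_pack * C_pack = 71.001 * 13.32 = 945.73 Wh
Step 4: m_pack = 21 * 6 * 0.0737 * 1.163 = 10.8 kg
Step 5: ED = E_pack / m_pack = 945.73 / 10.8 = 87.57 Wh/kg

87.57 Wh/kg


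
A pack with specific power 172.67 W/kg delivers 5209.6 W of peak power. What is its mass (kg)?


m = P / SP = 5209.6 / 172.67 = 30.17 kg

30.17 kg


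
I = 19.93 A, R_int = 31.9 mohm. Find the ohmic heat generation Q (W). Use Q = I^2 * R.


Convert: R = 31.9 mohm = 0.0319 ohm
Q = I^2 * R = 19.93^2 * 0.0319 = 12.67 W

12.67 W


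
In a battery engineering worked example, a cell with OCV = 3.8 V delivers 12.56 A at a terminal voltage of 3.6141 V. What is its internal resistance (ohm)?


R = (OCV - V) / I = (3.8 - 3.6141) / 12.56 = 0.01480 ohm

0.01480 ohm


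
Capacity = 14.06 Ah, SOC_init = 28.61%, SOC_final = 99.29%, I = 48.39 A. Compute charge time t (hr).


Step 1: dSOC = 99.29% - 28.61% = 70.68%
Step 2: delta_Ah = 14.06 * 70.68 / 100 = 9.9376 Ah
Step 3: t = 9.9376 / 48.39 = 0.2054 hr

0.2054 hr


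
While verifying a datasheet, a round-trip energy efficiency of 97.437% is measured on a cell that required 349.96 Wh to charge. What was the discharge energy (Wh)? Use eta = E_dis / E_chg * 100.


E_dis = eta/100 * E_chg = 97.437/100 * 349.96 = 341.0 Wh

341.0 Wh


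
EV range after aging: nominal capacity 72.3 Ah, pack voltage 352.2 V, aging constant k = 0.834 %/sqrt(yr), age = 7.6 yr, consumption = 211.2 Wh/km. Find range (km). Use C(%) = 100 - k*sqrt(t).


Step 1: capacity retention = 100 - 0.834 * sqrt(7.6) = 100 - 0.834 * 2.7568 = 97.701%
Step 2: C_now = 72.3 * 97.701/100 = 70.638 Ah
Step 3: E_pack = V * C_now = 352.2 * 70.638 = 24879 Wh
Step 4: range = E_pack / consumption = 24879 / 211.2 = 117.8 km

117.8 km


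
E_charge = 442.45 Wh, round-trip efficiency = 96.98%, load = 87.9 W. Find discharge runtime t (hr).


Step 1: E_discharge = eta/100 * E_charge = 96.98/100 * 442.45 = 429.09 Wh
Step 2: t = E_discharge / P = 429.09 / 87.9 = 4.882 hr

4.882 hr


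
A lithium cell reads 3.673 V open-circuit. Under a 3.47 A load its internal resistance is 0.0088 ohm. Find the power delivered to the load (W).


Step 1: V_terminal = OCV - I*R = 3.673 - 3.47 * 0.0088 = 3.6425 V
Step 2: P_out = V_terminal * I = 3.6425 * 3.47 = 12.64 W

12.64 W


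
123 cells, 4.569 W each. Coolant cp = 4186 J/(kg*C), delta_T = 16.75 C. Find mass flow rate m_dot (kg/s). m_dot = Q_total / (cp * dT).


Q_total = 123 * 4.569 = 561.99 W
m_dot = Q_total / (cp * dT) = 561.99 / (4186 * 16.75) = 0.008015 kg/s

0.008015 kg/s


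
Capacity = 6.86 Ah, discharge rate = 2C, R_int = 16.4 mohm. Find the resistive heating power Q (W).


Convert: R = 16.4 mohm = 0.0164 ohm
Step 1: I = C_rate * capacity = 2 * 6.86 = 13.72 A
Step 2: Q = I^2 * R = 13.72^2 * 0.0164 = 188.24 * 0.0164 = 3.087 W

3.087 W


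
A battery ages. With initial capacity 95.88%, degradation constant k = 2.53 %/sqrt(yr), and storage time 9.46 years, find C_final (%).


sqrt(t) = sqrt(9.46) = 3.0757
C_final = 95.88 - 2.53 * 3.0757 = 88.10%

88.10%


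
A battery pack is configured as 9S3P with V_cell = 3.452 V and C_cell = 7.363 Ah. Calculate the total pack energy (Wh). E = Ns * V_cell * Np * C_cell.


E = Ns * Vcell * Np * Ccell = 9 * 3.452 * 3 * 7.363 = 686.3 Wh

686.3 Wh


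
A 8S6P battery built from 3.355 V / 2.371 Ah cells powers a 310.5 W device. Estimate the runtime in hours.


Step 1: E_pack = Ns * V_cell * Np * C_cell = 8 * 3.355 * 6 * 2.371 = 381.83 Wh
Step 2: t = E_pack / P = 381.83 / 310.5 = 1.230 hr

1.230 hr


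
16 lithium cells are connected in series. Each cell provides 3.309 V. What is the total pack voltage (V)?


With 16 cells in series at 3.309 V each, V_pack = 52.944 V

52.944 V


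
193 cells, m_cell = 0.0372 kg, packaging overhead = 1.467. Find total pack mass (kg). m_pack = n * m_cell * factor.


m_pack = n * m_cell * overhead = 193 * 0.0372 * 1.467 = 10.53 kg

10.53 kg


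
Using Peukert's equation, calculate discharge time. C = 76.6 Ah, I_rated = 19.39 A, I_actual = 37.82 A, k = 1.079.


t_rated = C / I_rated = 76.6 / 19.39 = 3.9505 hr
(I_rated/I)^k = (0.51269)^1.079 = 0.48633
t = t_rated * (I_rated/I)^k = 3.9505 * 0.48633 = 1.921 hr

1.921 hr


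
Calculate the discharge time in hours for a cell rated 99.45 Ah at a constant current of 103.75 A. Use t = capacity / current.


Runtime = 99.45 Ah / 103.75 A = 0.9586 hr

0.9586 hr


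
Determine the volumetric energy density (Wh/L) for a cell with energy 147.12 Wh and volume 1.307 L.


Volumetric ED = 147.12 Wh / 1.307 L = 112.6 Wh/L

112.6 Wh/L


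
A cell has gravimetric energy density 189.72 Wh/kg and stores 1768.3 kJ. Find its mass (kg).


Convert: E = 1768.3 kJ = 491.19 Wh
m = E / ED = 491.19 / 189.72 = 2.589 kg

2.589 kg


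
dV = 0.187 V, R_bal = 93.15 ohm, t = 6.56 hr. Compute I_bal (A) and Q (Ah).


I_bal = dV / R = 0.187 / 93.15 = 0.0020075 A
Q = I_bal * t = 0.0020075 * 6.56 = 0.01317 Ah

I=0.0020075 A, Q=0.01317 Ah


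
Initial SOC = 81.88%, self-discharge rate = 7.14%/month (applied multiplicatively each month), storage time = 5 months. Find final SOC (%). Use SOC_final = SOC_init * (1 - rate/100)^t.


decay = (1 - 7.14/100)^5 = 0.69047
SOC_final = 81.88 * 0.69047 = 56.54%

56.54%
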